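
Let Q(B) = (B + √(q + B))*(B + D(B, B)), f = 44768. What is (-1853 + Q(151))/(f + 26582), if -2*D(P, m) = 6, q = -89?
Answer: 4099/14270 + 74*√62/35675 ≈ 0.30358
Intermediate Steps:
D(P, m) = -3 (D(P, m) = -½*6 = -3)
Q(B) = (-3 + B)*(B + √(-89 + B)) (Q(B) = (B + √(-89 + B))*(B - 3) = (B + √(-89 + B))*(-3 + B) = (-3 + B)*(B + √(-89 + B)))
(-1853 + Q(151))/(f + 26582) = (-1853 + (151² - 3*151 - 3*√(-89 + 151) + 151*√(-89 + 151)))/(44768 + 26582) = (-1853 + (22801 - 453 - 3*√62 + 151*√62))/71350 = (-1853 + (22348 + 148*√62))*(1/71350) = (20495 + 148*√62)*(1/71350) = 4099/14270 + 74*√62/35675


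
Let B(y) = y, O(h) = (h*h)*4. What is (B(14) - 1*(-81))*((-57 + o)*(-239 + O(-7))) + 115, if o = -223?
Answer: 1143915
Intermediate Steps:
O(h) = 4*h² (O(h) = h²*4 = 4*h²)
(B(14) - 1*(-81))*((-57 + o)*(-239 + O(-7))) + 115 = (14 - 1*(-81))*((-57 - 223)*(-239 + 4*(-7)²)) + 115 = (14 + 81)*(-280*(-239 + 4*49)) + 115 = 95*(-280*(-239 + 196)) + 115 = 95*(-280*(-43)) + 115 = 95*12040 + 115 = 1143800 + 115 = 1143915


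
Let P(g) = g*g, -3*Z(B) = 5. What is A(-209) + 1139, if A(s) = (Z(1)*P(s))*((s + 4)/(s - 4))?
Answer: -44045204/639 ≈ -68928.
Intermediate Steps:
Z(B) = -5/3 (Z(B) = -⅓*5 = -5/3)
P(g) = g²
A(s) = -5*s²*(4 + s)/(3*(-4 + s)) (A(s) = (-5*s²/3)*((s + 4)/(s - 4)) = (-5*s²/3)*((4 + s)/(-4 + s)) = -5*s²*(4 + s)/(3*(-4 + s)))
A(-209) + 1139 = (5/3)*(-209)²*(-4 - 1*(-209))/(-4 - 209) + 1139 = (5/3)*43681*(-4 + 209)/(-213) + 1139 = (5/3)*43681*(-1/213)*205 + 1139 = -44773025/639 + 1139 = -44045204/639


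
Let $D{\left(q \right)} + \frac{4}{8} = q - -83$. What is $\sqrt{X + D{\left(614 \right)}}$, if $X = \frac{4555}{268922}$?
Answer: $\frac{2 \sqrt{3148214859451}}{134461} \approx 26.392$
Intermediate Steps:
$D{\left(q \right)} = \frac{165}{2} + q$ ($D{\left(q \right)} = - \frac{1}{2} + \left(q - -83\right) = - \frac{1}{2} + \left(q + 83\right) = - \frac{1}{2} + \left(83 + q\right) = \frac{165}{2} + q$)
$X = \frac{4555}{268922}$ ($X = 4555 \cdot \frac{1}{268922} = \frac{4555}{268922} \approx 0.016938$)
$\sqrt{X + D{\left(614 \right)}} = \sqrt{\frac{4555}{268922} + \left(\frac{165}{2} + 614\right)} = \sqrt{\frac{4555}{268922} + \frac{1393}{2}} = \sqrt{\frac{93654364}{134461}} = \frac{2 \sqrt{3148214859451}}{134461}$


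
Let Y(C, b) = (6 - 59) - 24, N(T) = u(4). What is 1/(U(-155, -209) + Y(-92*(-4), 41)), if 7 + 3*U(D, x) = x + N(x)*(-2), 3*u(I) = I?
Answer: -9/1349 ≈ -0.0066716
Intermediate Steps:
u(I) = I/3
N(T) = 4/3 (N(T) = (⅓)*4 = 4/3)
Y(C, b) = -77 (Y(C, b) = -53 - 24 = -77)
U(D, x) = -29/9 + x/3 (U(D, x) = -7/3 + (x + (4/3)*(-2))/3 = -7/3 + (x - 8/3)/3 = -7/3 + (-8/3 + x)/3 = -7/3 + (-8/9 + x/3) = -29/9 + x/3)
1/(U(-155, -209) + Y(-92*(-4), 41)) = 1/((-29/9 + (⅓)*(-209)) - 77) = 1/((-29/9 - 209/3) - 77) = 1/(-656/9 - 77) = 1/(-1349/9) = -9/1349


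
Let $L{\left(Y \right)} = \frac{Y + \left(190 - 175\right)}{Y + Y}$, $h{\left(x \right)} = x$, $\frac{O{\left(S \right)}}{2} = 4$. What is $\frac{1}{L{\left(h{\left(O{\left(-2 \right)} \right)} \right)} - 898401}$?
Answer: $- \frac{16}{14374393} \approx -1.1131 \cdot 10^{-6}$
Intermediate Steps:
$O{\left(S \right)} = 8$ ($O{\left(S \right)} = 2 \cdot 4 = 8$)
$L{\left(Y \right)} = \frac{15 + Y}{2 Y}$ ($L{\left(Y \right)} = \frac{Y + 15}{2 Y} = \left(15 + Y\right) \frac{1}{2 Y} = \frac{15 + Y}{2 Y}$)
$\frac{1}{L{\left(h{\left(O{\left(-2 \right)} \right)} \right)} - 898401} = \frac{1}{\frac{15 + 8}{2 \cdot 8} - 898401} = \frac{1}{\frac{1}{2} \cdot \frac{1}{8} \cdot 23 - 898401} = \frac{1}{\frac{23}{16} - 898401} = \frac{1}{- \frac{14374393}{16}} = - \frac{16}{14374393}$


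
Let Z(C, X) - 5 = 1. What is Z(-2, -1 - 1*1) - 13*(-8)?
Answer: 110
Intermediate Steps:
Z(C, X) = 6 (Z(C, X) = 5 + 1 = 6)
Z(-2, -1 - 1*1) - 13*(-8) = 6 - 13*(-8) = 6 + 104 = 110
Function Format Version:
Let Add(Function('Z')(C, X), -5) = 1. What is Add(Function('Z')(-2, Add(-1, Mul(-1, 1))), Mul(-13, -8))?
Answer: 110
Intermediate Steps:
Function('Z')(C, X) = 6 (Function('Z')(C, X) = Add(5, 1) = 6)
Add(Function('Z')(-2, Add(-1, Mul(-1, 1))), Mul(-13, -8)) = Add(6, Mul(-13, -8)) = Add(6, 104) = 110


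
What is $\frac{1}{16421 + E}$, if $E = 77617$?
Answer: $\frac{1}{94038} \approx 1.0634 \cdot 10^{-5}$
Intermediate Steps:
$\frac{1}{16421 + E} = \frac{1}{16421 + 77617} = \frac{1}{94038}$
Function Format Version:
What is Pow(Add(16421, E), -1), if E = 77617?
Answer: Rational(1, 94038) ≈ 1.0634e-5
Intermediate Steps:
Pow(Add(16421, E), -1) = Pow(Add(16421, 77617), -1) = Pow(94038, -1) = Rational(1, 94038)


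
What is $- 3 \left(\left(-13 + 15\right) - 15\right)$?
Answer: $39$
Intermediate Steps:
$- 3 \left(\left(-13 + 15\right) - 15\right) = - 3 \left(2 - 15\right) = \left(-3\right) \left(-13\right) = 39$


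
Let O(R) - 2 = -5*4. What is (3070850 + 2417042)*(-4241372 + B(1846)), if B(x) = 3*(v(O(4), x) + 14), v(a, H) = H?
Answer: -23245569030464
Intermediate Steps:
O(R) = -18 (O(R) = 2 - 5*4 = 2 - 20 = -18)
B(x) = 42 + 3*x (B(x) = 3*(x + 14) = 3*(14 + x) = 42 + 3*x)
(3070850 + 2417042)*(-4241372 + B(1846)) = (3070850 + 2417042)*(-4241372 + (42 + 3*1846)) = 5487892*(-4241372 + (42 + 5538)) = 5487892*(-4241372 + 5580) = 5487892*(-4235792) = -23245569030464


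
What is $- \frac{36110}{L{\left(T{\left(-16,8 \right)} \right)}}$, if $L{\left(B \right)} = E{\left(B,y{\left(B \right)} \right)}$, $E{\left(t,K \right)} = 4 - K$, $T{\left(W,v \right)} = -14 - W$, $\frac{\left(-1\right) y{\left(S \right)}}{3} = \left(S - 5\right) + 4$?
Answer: $- \frac{36110}{7} \approx -5158.6$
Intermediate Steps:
$y{\left(S \right)} = 3 - 3 S$ ($y{\left(S \right)} = - 3 \left(\left(S - 5\right) + 4\right) = - 3 \left(\left(-5 + S\right) + 4\right) = - 3 \left(-1 + S\right) = 3 - 3 S$)
$L{\left(B \right)} = 1 + 3 B$ ($L{\left(B \right)} = 4 - \left(3 - 3 B\right) = 4 + \left(-3 + 3 B\right) = 1 + 3 B$)
$- \frac{36110}{L{\left(T{\left(-16,8 \right)} \right)}} = - \frac{36110}{1 + 3 \left(-14 - -16\right)} = - \frac{36110}{1 + 3 \left(-14 + 16\right)} = - \frac{36110}{1 + 3 \cdot 2} = - \frac{36110}{1 + 6} = - \frac{36110}{7}$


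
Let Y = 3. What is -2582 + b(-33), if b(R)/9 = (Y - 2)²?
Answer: -2573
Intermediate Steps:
b(R) = 9 (b(R) = 9*(3 - 2)² = 9*1² = 9*1 = 9)
-2582 + b(-33) = -2582 + 9 = -2573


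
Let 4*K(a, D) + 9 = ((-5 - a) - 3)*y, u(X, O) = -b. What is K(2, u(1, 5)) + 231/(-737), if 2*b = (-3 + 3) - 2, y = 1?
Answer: -1357/268 ≈ -5.0634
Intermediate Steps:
b = -1 (b = ((-3 + 3) - 2)/2 = (0 - 2)/2 = (½)*(-2) = -1)
u(X, O) = 1 (u(X, O) = -1*(-1) = 1)
K(a, D) = -17/4 - a/4 (K(a, D) = -9/4 + (((-5 - a) - 3)*1)/4 = -9/4 + ((-8 - a)*1)/4 = -9/4 + (-8 - a)/4 = -9/4 + (-2 - a/4) = -17/4 - a/4)
K(2, u(1, 5)) + 231/(-737) = (-17/4 - ¼*2) + 231/(-737) = (-17/4 - ½) - 1/737*231 = -19/4 - 21/67 = -1357/268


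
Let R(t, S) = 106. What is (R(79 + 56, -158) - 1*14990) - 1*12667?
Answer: -27551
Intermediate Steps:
(R(79 + 56, -158) - 1*14990) - 1*12667 = (106 - 1*14990) - 1*12667 = (106 - 14990) - 12667 = -14884 - 12667 = -27551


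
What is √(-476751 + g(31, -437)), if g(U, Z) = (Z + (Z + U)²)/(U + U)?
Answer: I*√1822438106/62 ≈ 688.55*I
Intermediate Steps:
g(U, Z) = (Z + (U + Z)²)/(2*U) (g(U, Z) = (Z + (U + Z)²)/((2*U)) = (Z + (U + Z)²)*(1/(2*U)) = (Z + (U + Z)²)/(2*U))
√(-476751 + g(31, -437)) = √(-476751 + (½)*(-437 + (31 - 437)²)/31) = √(-476751 + (½)*(1/31)*(-437 + (-406)²)) = √(-476751 + (½)*(1/31)*(-437 + 164836)) = √(-476751 + (½)*(1/31)*164399) = √(-476751 + 164399/62) = √(-29394163/62) = I*√1822438106/62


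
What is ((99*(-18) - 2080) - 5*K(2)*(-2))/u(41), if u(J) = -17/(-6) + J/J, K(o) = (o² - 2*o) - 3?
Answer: -23352/23 ≈ -1015.3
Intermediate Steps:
K(o) = -3 + o² - 2*o
u(J) = 23/6 (u(J) = -17*(-⅙) + 1 = 17/6 + 1 = 23/6)
((99*(-18) - 2080) - 5*K(2)*(-2))/u(41) = ((99*(-18) - 2080) - 5*(-3 + 2² - 2*2)*(-2))/(23/6) = ((-1782 - 2080) - 5*(-3 + 4 - 4)*(-2))*(6/23) = (-3862 - 5*(-3)*(-2))*(6/23) = (-3862 + 15*(-2))*(6/23) = (-3862 - 30)*(6/23) = -3892*6/23 = -23352/23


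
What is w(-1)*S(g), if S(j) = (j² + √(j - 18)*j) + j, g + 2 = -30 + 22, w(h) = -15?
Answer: -1350 + 300*I*√7 ≈ -1350.0 + 793.73*I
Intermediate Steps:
g = -10 (g = -2 + (-30 + 22) = -2 - 8 = -10)
S(j) = j + j² + j*√(-18 + j) (S(j) = (j² + √(-18 + j)*j) + j = (j² + j*√(-18 + j)) + j = j + j² + j*√(-18 + j))
w(-1)*S(g) = -(-150)*(1 - 10 + √(-18 - 10)) = -(-150)*(1 - 10 + √(-28)) = -(-150)*(1 - 10 + 2*I*√7) = -(-150)*(-9 + 2*I*√7) = -15*(90 - 20*I*√7) = -1350 + 300*I*√7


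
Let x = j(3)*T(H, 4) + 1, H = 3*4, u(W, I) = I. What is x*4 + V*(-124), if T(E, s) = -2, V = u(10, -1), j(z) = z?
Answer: 104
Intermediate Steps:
V = -1
H = 12
x = -5 (x = 3*(-2) + 1 = -6 + 1 = -5)
x*4 + V*(-124) = -5*4 - 1*(-124) = -20 + 124 = 104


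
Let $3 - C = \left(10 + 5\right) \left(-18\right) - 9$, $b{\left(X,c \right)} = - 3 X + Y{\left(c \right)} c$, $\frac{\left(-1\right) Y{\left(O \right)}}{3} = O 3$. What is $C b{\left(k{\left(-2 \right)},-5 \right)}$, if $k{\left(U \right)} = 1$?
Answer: $-64296$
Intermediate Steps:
$Y{\left(O \right)} = - 9 O$ ($Y{\left(O \right)} = - 3 O 3 = - 3 \cdot 3 O = - 9 O$)
$b{\left(X,c \right)} = - 9 c^{2} - 3 X$ ($b{\left(X,c \right)} = - 3 X + - 9 c c = - 3 X - 9 c^{2} = - 9 c^{2} - 3 X$)
$C = 282$ ($C = 3 - \left(\left(10 + 5\right) \left(-18\right) - 9\right) = 3 - \left(15 \left(-18\right) - 9\right) = 3 - \left(-270 - 9\right) = 3 - -279 = 3 + 279 = 282$)
$C b{\left(k{\left(-2 \right)},-5 \right)} = 282 \left(- 9 \left(-5\right)^{2} - 3\right) = 282 \left(\left(-9\right) 25 - 3\right) = 282 \left(-225 - 3\right) = 282 \left(-228\right) = -64296$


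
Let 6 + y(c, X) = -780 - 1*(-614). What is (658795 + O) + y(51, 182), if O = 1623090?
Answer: 2281713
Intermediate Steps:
y(c, X) = -172 (y(c, X) = -6 + (-780 - 1*(-614)) = -6 + (-780 + 614) = -6 - 166 = -172)
(658795 + O) + y(51, 182) = (658795 + 1623090) - 172 = 2281885 - 172 = 2281713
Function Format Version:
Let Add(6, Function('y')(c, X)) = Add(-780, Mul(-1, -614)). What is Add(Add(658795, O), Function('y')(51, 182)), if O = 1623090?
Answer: 2281713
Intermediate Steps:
Function('y')(c, X) = -172 (Function('y')(c, X) = Add(-6, Add(-780, Mul(-1, -614))) = Add(-6, Add(-780, 614)) = Add(-6, -166) = -172)
Add(Add(658795, O), Function('y')(51, 182)) = Add(Add(658795, 1623090), -172) = Add(2281885, -172) = 2281713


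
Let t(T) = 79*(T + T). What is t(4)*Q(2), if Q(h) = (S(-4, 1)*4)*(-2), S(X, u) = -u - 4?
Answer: 25280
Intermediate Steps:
S(X, u) = -4 - u
t(T) = 158*T (t(T) = 79*(2*T) = 158*T)
Q(h) = 40 (Q(h) = ((-4 - 1*1)*4)*(-2) = ((-4 - 1)*4)*(-2) = -5*4*(-2) = -20*(-2) = 40)
t(4)*Q(2) = (158*4)*40 = 632*40 = 25280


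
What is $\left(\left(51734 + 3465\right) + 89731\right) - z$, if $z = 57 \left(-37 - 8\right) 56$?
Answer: $288570$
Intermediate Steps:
$z = -143640$ ($z = 57 \left(-37 - 8\right) 56 = 57 \left(-45\right) 56 = \left(-2565\right) 56 = -143640$)
$\left(\left(51734 + 3465\right) + 89731\right) - z = \left(\left(51734 + 3465\right) + 89731\right) - -143640 = \left(55199 + 89731\right) + 143640 = 144930 + 143640 = 288570$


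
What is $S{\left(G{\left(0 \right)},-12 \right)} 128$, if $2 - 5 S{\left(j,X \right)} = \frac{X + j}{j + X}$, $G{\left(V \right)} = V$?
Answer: $\frac{128}{5} \approx 25.6$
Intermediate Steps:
$S{\left(j,X \right)} = \frac{1}{5}$ ($S{\left(j,X \right)} = \frac{2}{5} - \frac{\left(X + j\right) \frac{1}{j + X}}{5} = \frac{2}{5} - \frac{\left(X + j\right) \frac{1}{X + j}}{5} = \frac{2}{5} - \frac{1}{5} = \frac{1}{5}$)
$S{\left(G{\left(0 \right)},-12 \right)} 128 = \frac{1}{5} \cdot 128 = \frac{128}{5}$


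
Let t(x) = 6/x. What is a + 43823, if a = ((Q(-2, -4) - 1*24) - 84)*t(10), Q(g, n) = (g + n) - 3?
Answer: 218764/5 ≈ 43753.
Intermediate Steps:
Q(g, n) = -3 + g + n
a = -351/5 (a = (((-3 - 2 - 4) - 1*24) - 84)*(6/10) = ((-9 - 24) - 84)*(6*(⅒)) = (-33 - 84)*(⅗) = -117*⅗ = -351/5 ≈ -70.200)
a + 43823 = -351/5 + 43823 = 218764/5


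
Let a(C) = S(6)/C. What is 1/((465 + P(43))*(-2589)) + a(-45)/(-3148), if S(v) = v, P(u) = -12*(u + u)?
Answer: 497191/11552868810 ≈ 4.3036e-5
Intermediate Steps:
P(u) = -24*u
a(C) = 6/C
1/((465 + P(43))*(-2589)) + a(-45)/(-3148) = 1/((465 - 24*43)*(-2589)) + (6/(-45))/(-3148) = -1/2589/(465 - 1032) + (6*(-1/45))*(-1/3148) = -1/2589/(-567) - 2/15*(-1/3148) = -1/567*(-1/2589) + 1/23610 = 1/1467963 + 1/23610 = 497191/11552868810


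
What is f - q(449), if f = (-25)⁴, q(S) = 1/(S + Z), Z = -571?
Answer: 47656251/122 ≈ 3.9063e+5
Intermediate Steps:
q(S) = 1/(-571 + S) (q(S) = 1/(S - 571) = 1/(-571 + S))
f = 390625
f - q(449) = 390625 - 1/(-571 + 449) = 390625 - 1/(-122) = 390625 - 1*(-1/122) = 390625 + 1/122 = 47656251/122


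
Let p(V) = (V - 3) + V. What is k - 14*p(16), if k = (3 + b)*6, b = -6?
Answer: -424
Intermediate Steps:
p(V) = -3 + 2*V (p(V) = (-3 + V) + V = -3 + 2*V)
k = -18 (k = (3 - 6)*6 = -3*6 = -18)
k - 14*p(16) = -18 - 14*(-3 + 2*16) = -18 - 14*(-3 + 32) = -18 - 14*29 = -18 - 406 = -424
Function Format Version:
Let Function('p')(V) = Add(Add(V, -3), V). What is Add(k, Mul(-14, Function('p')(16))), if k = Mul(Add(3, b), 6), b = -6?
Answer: -424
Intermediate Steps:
Function('p')(V) = Add(-3, Mul(2, V)) (Function('p')(V) = Add(Add(-3, V), V) = Add(-3, Mul(2, V)))
k = -18 (k = Mul(Add(3, -6), 6) = Mul(-3, 6) = -18)
Add(k, Mul(-14, Function('p')(16))) = Add(-18, Mul(-14, Add(-3, Mul(2, 16)))) = Add(-18, Mul(-14, Add(-3, 32))) = Add(-18, Mul(-14, 29)) = Add(-18, -406) = -424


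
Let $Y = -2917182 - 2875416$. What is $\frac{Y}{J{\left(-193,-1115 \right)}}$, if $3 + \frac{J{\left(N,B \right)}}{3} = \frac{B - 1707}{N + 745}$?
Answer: $\frac{532919016}{2239} \approx 2.3802 \cdot 10^{5}$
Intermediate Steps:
$J{\left(N,B \right)} = -9 + \frac{3 \left(-1707 + B\right)}{745 + N}$ ($J{\left(N,B \right)} = -9 + 3 \frac{B - 1707}{N + 745} = -9 + 3 \frac{-1707 + B}{745 + N} = -9 + \frac{3 \left(-1707 + B\right)}{745 + N}$)
$Y = -5792598$ ($Y = -2917182 - 2875416 = -5792598$)
$\frac{Y}{J{\left(-193,-1115 \right)}} = - \frac{5792598}{3 \frac{1}{745 - 193} \left(-3942 - 1115 - -579\right)} = - \frac{5792598}{3 \cdot \frac{1}{552} \left(-3942 - 1115 + 579\right)} = - \frac{5792598}{3 \cdot \frac{1}{552} \left(-4478\right)} = - \frac{5792598}{- \frac{2239}{92}} = \left(-5792598\right) \left(- \frac{92}{2239}\right) = \frac{532919016}{2239}$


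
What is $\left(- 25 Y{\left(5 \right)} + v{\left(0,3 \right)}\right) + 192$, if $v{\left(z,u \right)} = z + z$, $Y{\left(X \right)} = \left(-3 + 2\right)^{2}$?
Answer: $167$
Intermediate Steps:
$Y{\left(X \right)} = 1$ ($Y{\left(X \right)} = \left(-1\right)^{2} = 1$)
$v{\left(z,u \right)} = 2 z$
$\left(- 25 Y{\left(5 \right)} + v{\left(0,3 \right)}\right) + 192 = \left(\left(-25\right) 1 + 2 \cdot 0\right) + 192 = \left(-25 + 0\right) + 192 = -25 + 192 = 167$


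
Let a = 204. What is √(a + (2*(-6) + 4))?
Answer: 14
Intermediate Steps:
√(a + (2*(-6) + 4)) = √(204 + (2*(-6) + 4)) = √(204 + (-12 + 4)) = √(204 - 8) = √196 = 14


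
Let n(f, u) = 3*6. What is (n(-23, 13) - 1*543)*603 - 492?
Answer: -317067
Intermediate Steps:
n(f, u) = 18
(n(-23, 13) - 1*543)*603 - 492 = (18 - 1*543)*603 - 492 = (18 - 543)*603 - 492 = -525*603 - 492 = -316575 - 492 = -317067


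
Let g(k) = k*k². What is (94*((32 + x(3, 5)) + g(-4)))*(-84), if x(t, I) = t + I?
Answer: 189504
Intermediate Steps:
g(k) = k³
x(t, I) = I + t
(94*((32 + x(3, 5)) + g(-4)))*(-84) = (94*((32 + (5 + 3)) + (-4)³))*(-84) = (94*((32 + 8) - 64))*(-84) = (94*(40 - 64))*(-84) = (94*(-24))*(-84) = -2256*(-84) = 189504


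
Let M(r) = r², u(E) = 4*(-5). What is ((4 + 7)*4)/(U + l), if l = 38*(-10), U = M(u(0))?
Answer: 11/5 ≈ 2.2000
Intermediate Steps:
u(E) = -20
U = 400 (U = (-20)² = 400)
l = -380
((4 + 7)*4)/(U + l) = ((4 + 7)*4)/(400 - 380) = (11*4)/20 = 44*(1/20) = 11/5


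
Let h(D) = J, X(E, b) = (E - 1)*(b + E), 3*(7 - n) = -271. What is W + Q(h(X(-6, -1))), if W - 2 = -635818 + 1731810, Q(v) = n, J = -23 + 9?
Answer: 3288274/3 ≈ 1.0961e+6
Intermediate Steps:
n = 292/3 (n = 7 - 1/3*(-271) = 7 + 271/3 = 292/3 ≈ 97.333)
J = -14
X(E, b) = (-1 + E)*(E + b)
h(D) = -14
Q(v) = 292/3
W = 1095994 (W = 2 + (-635818 + 1731810) = 2 + 1095992 = 1095994)
W + Q(h(X(-6, -1))) = 1095994 + 292/3 = 3288274/3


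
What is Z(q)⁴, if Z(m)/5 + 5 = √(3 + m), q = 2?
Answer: 875000 - 375000*√5 ≈ 36475.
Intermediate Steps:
Z(m) = -25 + 5*√(3 + m)
Z(q)⁴ = (-25 + 5*√(3 + 2))⁴ = (-25 + 5*√5)⁴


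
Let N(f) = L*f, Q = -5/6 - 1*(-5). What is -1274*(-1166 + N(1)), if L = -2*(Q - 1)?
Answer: 4480658/3 ≈ 1.4936e+6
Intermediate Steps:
Q = 25/6 (Q = -5*⅙ + 5 = -⅚ + 5 = 25/6 ≈ 4.1667)
L = -19/3 (L = -2*(25/6 - 1) = -2*19/6 = -19/3 ≈ -6.3333)
N(f) = -19*f/3
-1274*(-1166 + N(1)) = -1274*(-1166 - 19/3*1) = -1274*(-1166 - 19/3) = -1274*(-3517/3) = 4480658/3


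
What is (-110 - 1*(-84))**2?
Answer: 676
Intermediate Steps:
(-110 - 1*(-84))**2 = (-110 + 84)**2 = (-26)**2 = 676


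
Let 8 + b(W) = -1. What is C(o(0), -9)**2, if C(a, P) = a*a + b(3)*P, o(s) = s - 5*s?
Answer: 6561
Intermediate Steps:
b(W) = -9 (b(W) = -8 - 1 = -9)
o(s) = -4*s (o(s) = s - 5*s = -4*s)
C(a, P) = a**2 - 9*P (C(a, P) = a*a - 9*P = a**2 - 9*P)
C(o(0), -9)**2 = ((-4*0)**2 - 9*(-9))**2 = (0**2 + 81)**2 = (0 + 81)**2 = 81**2 = 6561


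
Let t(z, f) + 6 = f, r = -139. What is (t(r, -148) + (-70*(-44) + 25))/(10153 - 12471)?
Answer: -2951/2318 ≈ -1.2731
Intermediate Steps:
t(z, f) = -6 + f
(t(r, -148) + (-70*(-44) + 25))/(10153 - 12471) = ((-6 - 148) + (-70*(-44) + 25))/(10153 - 12471) = (-154 + (3080 + 25))/(-2318) = (-154 + 3105)*(-1/2318) = 2951*(-1/2318) = -2951/2318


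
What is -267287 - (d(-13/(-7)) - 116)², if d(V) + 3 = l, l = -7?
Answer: -283163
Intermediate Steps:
d(V) = -10 (d(V) = -3 - 7 = -10)
-267287 - (d(-13/(-7)) - 116)² = -267287 - (-10 - 116)² = -267287 - 1*(-126)² = -267287 - 1*15876 = -267287 - 15876 = -283163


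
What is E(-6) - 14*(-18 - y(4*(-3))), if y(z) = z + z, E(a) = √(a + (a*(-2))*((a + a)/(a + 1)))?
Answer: -84 + √570/5 ≈ -79.225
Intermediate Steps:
E(a) = √(a - 4*a²/(1 + a)) (E(a) = √(a + (-2*a)*((2*a)/(1 + a))) = √(a + (-2*a)*(2*a/(1 + a))) = √(a - 4*a²/(1 + a)))
y(z) = 2*z
E(-6) - 14*(-18 - y(4*(-3))) = √(-6*(1 - 3*(-6))/(1 - 6)) - 14*(-18 - 2*4*(-3)) = √(-6*(1 + 18)/(-5)) - 14*(-18 - 2*(-12)) = √(-6*(-⅕)*19) - 14*(-18 - 1*(-24)) = √(114/5) - 14*(-18 + 24) = √570/5 - 14*6 = √570/5 - 84 = -84 + √570/5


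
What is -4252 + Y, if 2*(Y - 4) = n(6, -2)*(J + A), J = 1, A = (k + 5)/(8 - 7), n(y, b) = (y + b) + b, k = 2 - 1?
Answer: -4241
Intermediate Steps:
k = 1
n(y, b) = y + 2*b (n(y, b) = (b + y) + b = y + 2*b)
A = 6 (A = (1 + 5)/(8 - 7) = 6/1 = 6*1 = 6)
Y = 11 (Y = 4 + ((6 + 2*(-2))*(1 + 6))/2 = 4 + ((6 - 4)*7)/2 = 4 + (2*7)/2 = 4 + (½)*14 = 4 + 7 = 11)
-4252 + Y = -4252 + 11 = -4241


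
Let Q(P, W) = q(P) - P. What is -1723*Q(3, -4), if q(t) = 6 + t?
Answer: -10338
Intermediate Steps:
Q(P, W) = 6 (Q(P, W) = (6 + P) - P = 6)
-1723*Q(3, -4) = -1723*6 = -10338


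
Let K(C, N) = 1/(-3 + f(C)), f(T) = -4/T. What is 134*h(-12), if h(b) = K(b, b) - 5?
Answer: -2881/4 ≈ -720.25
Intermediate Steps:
K(C, N) = 1/(-3 - 4/C)
h(b) = -5 - b/(4 + 3*b) (h(b) = -b/(4 + 3*b) - 5 = -5 - b/(4 + 3*b))
134*h(-12) = 134*(4*(-5 - 4*(-12))/(4 + 3*(-12))) = 134*(4*(-5 + 48)/(4 - 36)) = 134*(4*43/(-32)) = 134*(4*(-1/32)*43) = 134*(-43/8) = -2881/4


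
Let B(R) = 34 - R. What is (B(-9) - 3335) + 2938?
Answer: -354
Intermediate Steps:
(B(-9) - 3335) + 2938 = ((34 - 1*(-9)) - 3335) + 2938 = ((34 + 9) - 3335) + 2938 = (43 - 3335) + 2938 = -3292 + 2938 = -354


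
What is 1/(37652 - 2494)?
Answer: 1/35158 ≈ 2.8443e-5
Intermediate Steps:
1/(37652 - 2494) = 1/35158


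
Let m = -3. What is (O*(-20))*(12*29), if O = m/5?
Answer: 4176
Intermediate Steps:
O = -⅗ (O = -3/5 = -3*⅕ = -⅗ ≈ -0.60000)
(O*(-20))*(12*29) = (-⅗*(-20))*(12*29) = 12*348 = 4176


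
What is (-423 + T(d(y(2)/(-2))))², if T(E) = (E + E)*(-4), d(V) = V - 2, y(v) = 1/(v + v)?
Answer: 164836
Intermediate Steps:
y(v) = 1/(2*v)
d(V) = -2 + V
T(E) = -8*E (T(E) = (2*E)*(-4) = -8*E)
(-423 + T(d(y(2)/(-2))))² = (-423 - 8*(-2 + ((½)/2)/(-2)))² = (-423 - 8*(-2 + ((½)*(½))*(-½)))² = (-423 - 8*(-2 + (¼)*(-½)))² = (-423 - 8*(-2 - ⅛))² = (-423 - 8*(-17/8))² = (-423 + 17)² = (-406)² = 164836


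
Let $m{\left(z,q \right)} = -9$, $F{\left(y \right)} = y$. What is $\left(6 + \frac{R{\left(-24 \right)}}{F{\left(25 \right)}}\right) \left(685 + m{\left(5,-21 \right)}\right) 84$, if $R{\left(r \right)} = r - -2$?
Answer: $\frac{7268352}{25} \approx 2.9073 \cdot 10^{5}$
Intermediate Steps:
$R{\left(r \right)} = 2 + r$ ($R{\left(r \right)} = r + 2 = 2 + r$)
$\left(6 + \frac{R{\left(-24 \right)}}{F{\left(25 \right)}}\right) \left(685 + m{\left(5,-21 \right)}\right) 84 = \left(6 + \frac{2 - 24}{25}\right) \left(685 - 9\right) 84 = \left(6 - \frac{22}{25}\right) 676 \cdot 84 = \frac{128}{25} \cdot 676 \cdot 84 = \frac{86528}{25} \cdot 84 = \frac{7268352}{25}$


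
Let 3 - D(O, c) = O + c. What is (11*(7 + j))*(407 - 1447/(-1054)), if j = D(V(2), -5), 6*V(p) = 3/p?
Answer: 279345825/4216 ≈ 66259.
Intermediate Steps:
V(p) = 1/(2*p) (V(p) = (3/p)/6 = 1/(2*p))
D(O, c) = 3 - O - c (D(O, c) = 3 - (O + c) = 3 + (-O - c) = 3 - O - c)
j = 31/4 (j = 3 - 1/(2*2) - 1*(-5) = 3 - 1/(2*2) + 5 = 3 - 1*¼ + 5 = 3 - ¼ + 5 = 31/4 ≈ 7.7500)
(11*(7 + j))*(407 - 1447/(-1054)) = (11*(7 + 31/4))*(407 - 1447/(-1054)) = (11*(59/4))*(407 - 1447*(-1/1054)) = 649*(407 + 1447/1054)/4 = (649/4)*(430425/1054) = 279345825/4216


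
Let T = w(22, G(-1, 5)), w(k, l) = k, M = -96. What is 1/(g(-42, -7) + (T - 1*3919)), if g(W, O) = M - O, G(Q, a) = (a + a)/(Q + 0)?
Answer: -1/3986 ≈ -0.00025088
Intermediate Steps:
G(Q, a) = 2*a/Q (G(Q, a) = (2*a)/Q = 2*a/Q)
T = 22
g(W, O) = -96 - O
1/(g(-42, -7) + (T - 1*3919)) = 1/((-96 - 1*(-7)) + (22 - 1*3919)) = 1/((-96 + 7) + (22 - 3919)) = 1/(-89 - 3897) = 1/(-3986) = -1/3986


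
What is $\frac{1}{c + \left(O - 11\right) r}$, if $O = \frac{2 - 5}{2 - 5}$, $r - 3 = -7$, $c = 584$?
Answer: $\frac{1}{624} \approx 0.0016026$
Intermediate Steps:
$r = -4$ ($r = 3 - 7 = -4$)
$O = 1$ ($O = - \frac{3}{-3} = \left(-3\right) \left(- \frac{1}{3}\right) = 1$)
$\frac{1}{c + \left(O - 11\right) r} = \frac{1}{584 + \left(1 - 11\right) \left(-4\right)} = \frac{1}{584 - -40} = \frac{1}{584 + 40} = \frac{1}{624}$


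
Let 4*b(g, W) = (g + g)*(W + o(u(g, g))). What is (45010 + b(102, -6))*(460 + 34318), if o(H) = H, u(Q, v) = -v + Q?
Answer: 1554715712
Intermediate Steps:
u(Q, v) = Q - v
b(g, W) = W*g/2 (b(g, W) = ((g + g)*(W + (g - g)))/4 = ((2*g)*(W + 0))/4 = ((2*g)*W)/4 = (2*W*g)/4 = W*g/2)
(45010 + b(102, -6))*(460 + 34318) = (45010 + (1/2)*(-6)*102)*(460 + 34318) = (45010 - 306)*34778 = 44704*34778 = 1554715712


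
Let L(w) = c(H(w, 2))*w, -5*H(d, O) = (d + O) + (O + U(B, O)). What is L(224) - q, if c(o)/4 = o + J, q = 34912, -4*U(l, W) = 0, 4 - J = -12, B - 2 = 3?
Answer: -307168/5 ≈ -61434.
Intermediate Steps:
B = 5 (B = 2 + 3 = 5)
J = 16 (J = 4 - 1*(-12) = 4 + 12 = 16)
U(l, W) = 0 (U(l, W) = -1/4*0 = 0)
H(d, O) = -2*O/5 - d/5 (H(d, O) = -((d + O) + (O + 0))/5 = -((O + d) + O)/5 = -(d + 2*O)/5 = -2*O/5 - d/5)
c(o) = 64 + 4*o (c(o) = 4*(o + 16) = 4*(16 + o) = 64 + 4*o)
L(w) = w*(304/5 - 4*w/5) (L(w) = (64 + 4*(-2/5*2 - w/5))*w = (64 + 4*(-4/5 - w/5))*w = (64 + (-16/5 - 4*w/5))*w = (304/5 - 4*w/5)*w = w*(304/5 - 4*w/5))
L(224) - q = (4/5)*224*(76 - 1*224) - 1*34912 = (4/5)*224*(76 - 224) - 34912 = (4/5)*224*(-148) - 34912 = -132608/5 - 34912 = -307168/5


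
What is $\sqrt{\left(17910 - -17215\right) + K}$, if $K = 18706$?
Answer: $\sqrt{53831} \approx 232.02$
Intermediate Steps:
$\sqrt{\left(17910 - -17215\right) + K} = \sqrt{\left(17910 - -17215\right) + 18706} = \sqrt{\left(17910 + 17215\right) + 18706} = \sqrt{35125 + 18706} = \sqrt{53831}$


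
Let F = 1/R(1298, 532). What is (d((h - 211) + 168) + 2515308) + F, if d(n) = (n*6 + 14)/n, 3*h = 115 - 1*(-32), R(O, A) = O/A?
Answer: 4897321699/1947 ≈ 2.5153e+6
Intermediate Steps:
h = 49 (h = (115 - 1*(-32))/3 = (115 + 32)/3 = (1/3)*147 = 49)
d(n) = (14 + 6*n)/n (d(n) = (6*n + 14)/n = (14 + 6*n)/n)
F = 266/649 (F = 1/(1298/532) = 1/(1298*(1/532)) = 1/(649/266) = 266/649 ≈ 0.40986)
(d((h - 211) + 168) + 2515308) + F = ((6 + 14/((49 - 211) + 168)) + 2515308) + 266/649 = ((6 + 14/(-162 + 168)) + 2515308) + 266/649 = ((6 + 14/6) + 2515308) + 266/649 = ((6 + 14*(1/6)) + 2515308) + 266/649 = ((6 + 7/3) + 2515308) + 266/649 = (25/3 + 2515308) + 266/649 = 7545949/3 + 266/649 = 4897321699/1947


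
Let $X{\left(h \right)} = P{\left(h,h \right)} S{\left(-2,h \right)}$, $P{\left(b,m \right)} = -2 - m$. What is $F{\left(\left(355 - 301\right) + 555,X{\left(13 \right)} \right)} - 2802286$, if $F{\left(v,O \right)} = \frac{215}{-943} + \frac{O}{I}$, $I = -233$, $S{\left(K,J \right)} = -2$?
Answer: $- \frac{615715556019}{219719} \approx -2.8023 \cdot 10^{6}$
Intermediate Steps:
$X{\left(h \right)} = 4 + 2 h$ ($X{\left(h \right)} = \left(-2 - h\right) \left(-2\right) = 4 + 2 h$)
$F{\left(v,O \right)} = - \frac{215}{943} - \frac{O}{233}$ ($F{\left(v,O \right)} = \frac{215}{-943} + \frac{O}{-233} = 215 \left(- \frac{1}{943}\right) + O \left(- \frac{1}{233}\right) = - \frac{215}{943} - \frac{O}{233}$)
$F{\left(\left(355 - 301\right) + 555,X{\left(13 \right)} \right)} - 2802286 = \left(- \frac{215}{943} - \frac{4 + 2 \cdot 13}{233}\right) - 2802286 = \left(- \frac{215}{943} - \frac{4 + 26}{233}\right) - 2802286 = \left(- \frac{215}{943} - \frac{30}{233}\right) - 2802286 = - \frac{78385}{219719} - 2802286 = - \frac{615715556019}{219719}$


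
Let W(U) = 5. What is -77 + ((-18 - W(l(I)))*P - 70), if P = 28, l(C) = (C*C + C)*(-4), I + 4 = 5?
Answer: -791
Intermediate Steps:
I = 1 (I = -4 + 5 = 1)
l(C) = -4*C - 4*C² (l(C) = (C² + C)*(-4) = (C + C²)*(-4) = -4*C - 4*C²)
-77 + ((-18 - W(l(I)))*P - 70) = -77 + ((-18 - 1*5)*28 - 70) = -77 + ((-18 - 5)*28 - 70) = -77 + (-23*28 - 70) = -77 + (-644 - 70) = -77 - 714 = -791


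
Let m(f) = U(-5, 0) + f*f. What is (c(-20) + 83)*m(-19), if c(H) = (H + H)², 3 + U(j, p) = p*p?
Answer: 602514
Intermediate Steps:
U(j, p) = -3 + p² (U(j, p) = -3 + p*p = -3 + p²)
c(H) = 4*H² (c(H) = (2*H)² = 4*H²)
m(f) = -3 + f² (m(f) = (-3 + 0²) + f*f = (-3 + 0) + f² = -3 + f²)
(c(-20) + 83)*m(-19) = (4*(-20)² + 83)*(-3 + (-19)²) = (4*400 + 83)*(-3 + 361) = (1600 + 83)*358 = 1683*358 = 602514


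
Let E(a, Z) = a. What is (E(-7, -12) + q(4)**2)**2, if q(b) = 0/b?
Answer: 49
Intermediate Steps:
q(b) = 0
(E(-7, -12) + q(4)**2)**2 = (-7 + 0**2)**2 = (-7 + 0)**2 = (-7)**2 = 49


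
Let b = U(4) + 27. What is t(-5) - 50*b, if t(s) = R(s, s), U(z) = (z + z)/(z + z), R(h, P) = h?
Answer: -1405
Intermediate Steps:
U(z) = 1 (U(z) = (2*z)/((2*z)) = (2*z)*(1/(2*z)) = 1)
t(s) = s
b = 28 (b = 1 + 27 = 28)
t(-5) - 50*b = -5 - 50*28 = -5 - 1400 = -1405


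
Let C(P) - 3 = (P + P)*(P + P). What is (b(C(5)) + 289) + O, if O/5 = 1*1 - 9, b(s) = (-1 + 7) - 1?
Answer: 254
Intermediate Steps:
C(P) = 3 + 4*P² (C(P) = 3 + (P + P)*(P + P) = 3 + (2*P)*(2*P) = 3 + 4*P²)
b(s) = 5 (b(s) = 6 - 1 = 5)
O = -40 (O = 5*(1*1 - 9) = 5*(1 - 9) = 5*(-8) = -40)
(b(C(5)) + 289) + O = (5 + 289) - 40 = 294 - 40 = 254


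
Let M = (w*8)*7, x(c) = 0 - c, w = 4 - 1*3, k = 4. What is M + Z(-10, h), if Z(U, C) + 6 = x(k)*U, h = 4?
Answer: 90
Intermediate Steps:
w = 1 (w = 4 - 3 = 1)
x(c) = -c
Z(U, C) = -6 - 4*U (Z(U, C) = -6 + (-1*4)*U = -6 - 4*U)
M = 56 (M = (1*8)*7 = 8*7 = 56)
M + Z(-10, h) = 56 + (-6 - 4*(-10)) = 56 + (-6 + 40) = 56 + 34 = 90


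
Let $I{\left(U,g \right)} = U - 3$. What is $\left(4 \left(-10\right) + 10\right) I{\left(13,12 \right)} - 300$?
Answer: $-600$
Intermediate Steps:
$I{\left(U,g \right)} = -3 + U$
$\left(4 \left(-10\right) + 10\right) I{\left(13,12 \right)} - 300 = \left(4 \left(-10\right) + 10\right) \left(-3 + 13\right) - 300 = \left(-40 + 10\right) 10 - 300 = \left(-30\right) 10 - 300 = -300 - 300 = -600$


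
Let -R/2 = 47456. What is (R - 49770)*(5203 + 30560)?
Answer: -5174262366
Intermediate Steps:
R = -94912 (R = -2*47456 = -94912)
(R - 49770)*(5203 + 30560) = (-94912 - 49770)*(5203 + 30560) = -144682*35763 = -5174262366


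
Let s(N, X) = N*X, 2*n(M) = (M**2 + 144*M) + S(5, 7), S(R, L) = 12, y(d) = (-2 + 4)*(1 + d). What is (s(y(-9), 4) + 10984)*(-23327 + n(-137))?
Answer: -259901460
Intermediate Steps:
y(d) = 2 + 2*d (y(d) = 2*(1 + d) = 2 + 2*d)
n(M) = 6 + M**2/2 + 72*M (n(M) = ((M**2 + 144*M) + 12)/2 = (12 + M**2 + 144*M)/2 = 6 + M**2/2 + 72*M)
(s(y(-9), 4) + 10984)*(-23327 + n(-137)) = ((2 + 2*(-9))*4 + 10984)*(-23327 + (6 + (1/2)*(-137)**2 + 72*(-137))) = ((2 - 18)*4 + 10984)*(-23327 + (6 + (1/2)*18769 - 9864)) = (-16*4 + 10984)*(-23327 + (6 + 18769/2 - 9864)) = (-64 + 10984)*(-23327 - 947/2) = 10920*(-47601/2) = -259901460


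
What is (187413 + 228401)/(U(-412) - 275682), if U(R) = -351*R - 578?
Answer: -207907/65824 ≈ -3.1585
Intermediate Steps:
U(R) = -578 - 351*R
(187413 + 228401)/(U(-412) - 275682) = (187413 + 228401)/((-578 - 351*(-412)) - 275682) = 415814/((-578 + 144612) - 275682) = 415814/(144034 - 275682) = 415814/(-131648) = 415814*(-1/131648) = -207907/65824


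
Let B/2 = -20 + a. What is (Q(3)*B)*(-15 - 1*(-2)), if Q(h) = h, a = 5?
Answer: 1170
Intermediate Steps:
B = -30 (B = 2*(-20 + 5) = 2*(-15) = -30)
(Q(3)*B)*(-15 - 1*(-2)) = (3*(-30))*(-15 - 1*(-2)) = -90*(-15 + 2) = -90*(-13) = 1170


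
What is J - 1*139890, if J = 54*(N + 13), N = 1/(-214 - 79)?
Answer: -40782138/293 ≈ -1.3919e+5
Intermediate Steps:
N = -1/293 (N = 1/(-293) = -1/293 ≈ -0.0034130)
J = 205632/293 (J = 54*(-1/293 + 13) = 54*(3808/293) = 205632/293 ≈ 701.82)
J - 1*139890 = 205632/293 - 1*139890 = 205632/293 - 139890 = -40782138/293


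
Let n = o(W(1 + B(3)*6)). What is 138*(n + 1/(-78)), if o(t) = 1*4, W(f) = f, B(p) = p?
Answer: 7153/13 ≈ 550.23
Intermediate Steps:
o(t) = 4
n = 4
138*(n + 1/(-78)) = 138*(4 + 1/(-78)) = 138*(4 - 1/78) = 138*(311/78) = 7153/13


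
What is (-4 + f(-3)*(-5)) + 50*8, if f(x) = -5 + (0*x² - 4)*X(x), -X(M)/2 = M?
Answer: 541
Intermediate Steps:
X(M) = -2*M
f(x) = -5 + 8*x (f(x) = -5 + (0*x² - 4)*(-2*x) = -5 + (0 - 4)*(-2*x) = -5 - (-8)*x = -5 + 8*x)
(-4 + f(-3)*(-5)) + 50*8 = (-4 + (-5 + 8*(-3))*(-5)) + 50*8 = (-4 + (-5 - 24)*(-5)) + 400 = (-4 - 29*(-5)) + 400 = (-4 + 145) + 400 = 141 + 400 = 541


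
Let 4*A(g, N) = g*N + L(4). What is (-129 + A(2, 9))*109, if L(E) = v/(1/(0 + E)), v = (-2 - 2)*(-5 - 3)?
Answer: -20165/2 ≈ -10083.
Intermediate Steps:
v = 32 (v = -4*(-8) = 32)
L(E) = 32*E (L(E) = 32/(1/(0 + E)) = 32/(1/E) = 32*E)
A(g, N) = 32 + N*g/4 (A(g, N) = (g*N + 32*4)/4 = (N*g + 128)/4 = (128 + N*g)/4 = 32 + N*g/4)
(-129 + A(2, 9))*109 = (-129 + (32 + (¼)*9*2))*109 = (-129 + (32 + 9/2))*109 = (-129 + 73/2)*109 = -185/2*109 = -20165/2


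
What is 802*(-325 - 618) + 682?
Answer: -755604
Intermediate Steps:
802*(-325 - 618) + 682 = 802*(-943) + 682 = -756286 + 682 = -755604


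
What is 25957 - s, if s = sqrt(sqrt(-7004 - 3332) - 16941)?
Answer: 25957 - sqrt(-16941 + 4*I*sqrt(646)) ≈ 25957.0 - 130.16*I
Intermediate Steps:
s = sqrt(-16941 + 4*I*sqrt(646)) (s = sqrt(sqrt(-10336) - 16941) = sqrt(4*I*sqrt(646) - 16941) = sqrt(-16941 + 4*I*sqrt(646)) ≈ 0.3905 + 130.16*I)
25957 - s = 25957 - sqrt(-16941 + 4*I*sqrt(646))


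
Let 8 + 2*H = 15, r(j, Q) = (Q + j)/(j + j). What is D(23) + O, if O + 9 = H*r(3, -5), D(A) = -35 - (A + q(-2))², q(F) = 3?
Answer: -4327/6 ≈ -721.17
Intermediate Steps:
r(j, Q) = (Q + j)/(2*j) (r(j, Q) = (Q + j)/((2*j)) = (Q + j)*(1/(2*j)) = (Q + j)/(2*j))
D(A) = -35 - (3 + A)² (D(A) = -35 - (A + 3)² = -35 - (3 + A)²)
H = 7/2 (H = -4 + (½)*15 = -4 + 15/2 = 7/2 ≈ 3.5000)
O = -61/6 (O = -9 + 7*((½)*(-5 + 3)/3)/2 = -9 + 7*((½)*(⅓)*(-2))/2 = -9 + (7/2)*(-⅓) = -9 - 7/6 = -61/6 ≈ -10.167)
D(23) + O = (-35 - (3 + 23)²) - 61/6 = (-35 - 1*26²) - 61/6 = (-35 - 1*676) - 61/6 = (-35 - 676) - 61/6 = -711 - 61/6 = -4327/6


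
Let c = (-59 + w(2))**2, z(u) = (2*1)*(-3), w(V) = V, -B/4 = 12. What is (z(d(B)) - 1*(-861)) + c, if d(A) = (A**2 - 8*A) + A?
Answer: 4104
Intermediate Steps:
B = -48 (B = -4*12 = -48)
d(A) = A**2 - 7*A
z(u) = -6 (z(u) = 2*(-3) = -6)
c = 3249 (c = (-59 + 2)**2 = (-57)**2 = 3249)
(z(d(B)) - 1*(-861)) + c = (-6 - 1*(-861)) + 3249 = (-6 + 861) + 3249 = 855 + 3249 = 4104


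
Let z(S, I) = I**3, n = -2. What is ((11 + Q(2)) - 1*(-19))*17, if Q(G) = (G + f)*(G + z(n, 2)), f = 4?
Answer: 1530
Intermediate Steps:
Q(G) = (4 + G)*(8 + G) (Q(G) = (G + 4)*(G + 2**3) = (4 + G)*(G + 8) = (4 + G)*(8 + G))
((11 + Q(2)) - 1*(-19))*17 = ((11 + (32 + 2**2 + 12*2)) - 1*(-19))*17 = ((11 + (32 + 4 + 24)) + 19)*17 = ((11 + 60) + 19)*17 = (71 + 19)*17 = 90*17 = 1530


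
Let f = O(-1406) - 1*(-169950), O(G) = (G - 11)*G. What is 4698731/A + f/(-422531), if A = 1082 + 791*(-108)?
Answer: -2167736815353/35638799726 ≈ -60.825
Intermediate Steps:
A = -84346 (A = 1082 - 85428 = -84346)
O(G) = G*(-11 + G) (O(G) = (-11 + G)*G = G*(-11 + G))
f = 2162252 (f = -1406*(-11 - 1406) - 1*(-169950) = -1406*(-1417) + 169950 = 1992302 + 169950 = 2162252)
4698731/A + f/(-422531) = 4698731/(-84346) + 2162252/(-422531) = 4698731*(-1/84346) + 2162252*(-1/422531) = -4698731/84346 - 2162252/422531 = -2167736815353/35638799726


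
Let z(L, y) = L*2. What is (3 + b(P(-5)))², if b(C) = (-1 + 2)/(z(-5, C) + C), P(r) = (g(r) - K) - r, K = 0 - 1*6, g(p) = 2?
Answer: 100/9 ≈ 11.111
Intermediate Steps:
K = -6 (K = 0 - 6 = -6)
P(r) = 8 - r (P(r) = (2 - 1*(-6)) - r = (2 + 6) - r = 8 - r)
z(L, y) = 2*L
b(C) = 1/(-10 + C) (b(C) = (-1 + 2)/(2*(-5) + C) = 1/(-10 + C))
(3 + b(P(-5)))² = (3 + 1/(-10 + (8 - 1*(-5))))² = (3 + 1/(-10 + (8 + 5)))² = (3 + 1/(-10 + 13))² = (3 + 1/3)² = (3 + ⅓)² = (10/3)² = 100/9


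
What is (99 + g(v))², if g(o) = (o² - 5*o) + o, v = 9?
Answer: 20736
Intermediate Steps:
g(o) = o² - 4*o
(99 + g(v))² = (99 + 9*(-4 + 9))² = (99 + 9*5)² = (99 + 45)² = 144² = 20736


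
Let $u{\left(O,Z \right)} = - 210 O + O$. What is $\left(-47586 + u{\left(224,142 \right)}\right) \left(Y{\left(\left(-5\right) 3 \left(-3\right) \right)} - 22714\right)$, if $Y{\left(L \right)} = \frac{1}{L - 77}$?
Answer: $\frac{34307999649}{16} \approx 2.1442 \cdot 10^{9}$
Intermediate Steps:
$Y{\left(L \right)} = \frac{1}{-77 + L}$ ($Y{\left(L \right)} = \frac{1}{L - 77} = \frac{1}{-77 + L}$)
$u{\left(O,Z \right)} = - 209 O$
$\left(-47586 + u{\left(224,142 \right)}\right) \left(Y{\left(\left(-5\right) 3 \left(-3\right) \right)} - 22714\right) = \left(-47586 - 46816\right) \left(\frac{1}{-77 + \left(-5\right) 3 \left(-3\right)} - 22714\right) = \left(-47586 - 46816\right) \left(\frac{1}{-77 - -45} - 22714\right) = - 94402 \left(\frac{1}{-77 + 45} - 22714\right) = - 94402 \left(\frac{1}{-32} - 22714\right) = - 94402 \left(- \frac{1}{32} - 22714\right) = \left(-94402\right) \left(- \frac{726849}{32}\right) = \frac{34307999649}{16}$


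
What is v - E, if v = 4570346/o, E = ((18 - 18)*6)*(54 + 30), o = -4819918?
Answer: -2285173/2409959 ≈ -0.94822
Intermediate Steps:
E = 0 (E = (0*6)*84 = 0*84 = 0)
v = -2285173/2409959 (v = 4570346/(-4819918) = 4570346*(-1/4819918) = -2285173/2409959 ≈ -0.94822)
v - E = -2285173/2409959 - 1*0 = -2285173/2409959 + 0 = -2285173/2409959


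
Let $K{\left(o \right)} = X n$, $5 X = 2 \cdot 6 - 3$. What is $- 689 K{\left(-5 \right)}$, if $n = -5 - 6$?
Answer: $\frac{68211}{5} \approx 13642.0$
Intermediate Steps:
$X = \frac{9}{5}$ ($X = \frac{2 \cdot 6 - 3}{5} = \frac{12 - 3}{5} = \frac{1}{5} \cdot 9 = \frac{9}{5} \approx 1.8$)
$n = -11$ ($n = -5 - 6 = -11$)
$K{\left(o \right)} = - \frac{99}{5}$ ($K{\left(o \right)} = \frac{9}{5} \left(-11\right) = - \frac{99}{5}$)
$- 689 K{\left(-5 \right)} = \left(-689\right) \left(- \frac{99}{5}\right) = \frac{68211}{5}$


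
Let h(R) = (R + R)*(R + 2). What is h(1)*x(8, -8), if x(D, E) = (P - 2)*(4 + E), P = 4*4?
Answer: -336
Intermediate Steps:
P = 16
x(D, E) = 56 + 14*E (x(D, E) = (16 - 2)*(4 + E) = 14*(4 + E) = 56 + 14*E)
h(R) = 2*R*(2 + R) (h(R) = (2*R)*(2 + R) = 2*R*(2 + R))
h(1)*x(8, -8) = (2*1*(2 + 1))*(56 + 14*(-8)) = (2*1*3)*(56 - 112) = 6*(-56) = -336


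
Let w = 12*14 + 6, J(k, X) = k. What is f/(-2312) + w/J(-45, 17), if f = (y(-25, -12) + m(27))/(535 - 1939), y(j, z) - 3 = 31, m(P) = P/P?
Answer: -62756753/16230240 ≈ -3.8667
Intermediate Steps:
m(P) = 1
y(j, z) = 34 (y(j, z) = 3 + 31 = 34)
w = 174 (w = 168 + 6 = 174)
f = -35/1404 (f = (34 + 1)/(535 - 1939) = 35/(-1404) = 35*(-1/1404) = -35/1404 ≈ -0.024929)
f/(-2312) + w/J(-45, 17) = -35/1404/(-2312) + 174/(-45) = -35/1404*(-1/2312) + 174*(-1/45) = 35/3246048 - 58/15 = -62756753/16230240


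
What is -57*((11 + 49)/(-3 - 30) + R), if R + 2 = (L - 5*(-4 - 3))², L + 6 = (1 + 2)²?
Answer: -902994/11 ≈ -82090.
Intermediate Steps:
L = 3 (L = -6 + (1 + 2)² = -6 + 3² = -6 + 9 = 3)
R = 1442 (R = -2 + (3 - 5*(-4 - 3))² = -2 + (3 - 5*(-7))² = -2 + (3 + 35)² = -2 + 38² = -2 + 1444 = 1442)
-57*((11 + 49)/(-3 - 30) + R) = -57*((11 + 49)/(-3 - 30) + 1442) = -57*(60/(-33) + 1442) = -57*(60*(-1/33) + 1442) = -57*(-20/11 + 1442) = -57*15842/11 = -902994/11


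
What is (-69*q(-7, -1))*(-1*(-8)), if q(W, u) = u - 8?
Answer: 4968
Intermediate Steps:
q(W, u) = -8 + u
(-69*q(-7, -1))*(-1*(-8)) = (-69*(-8 - 1))*(-1*(-8)) = -69*(-9)*8 = 621*8 = 4968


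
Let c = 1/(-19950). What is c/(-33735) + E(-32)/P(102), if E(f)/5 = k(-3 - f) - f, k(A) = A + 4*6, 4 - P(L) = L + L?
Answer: -5720612621/2692053000 ≈ -2.1250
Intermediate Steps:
P(L) = 4 - 2*L (P(L) = 4 - (L + L) = 4 - 2*L)
k(A) = 24 + A (k(A) = A + 24 = 24 + A)
c = -1/19950 ≈ -5.0125e-5
E(f) = 105 - 10*f (E(f) = 5*((24 + (-3 - f)) - f) = 5*((21 - f) - f) = 5*(21 - 2*f) = 105 - 10*f)
c/(-33735) + E(-32)/P(102) = -1/19950/(-33735) + (105 - 10*(-32))/(4 - 2*102) = -1/19950*(-1/33735) + (105 + 320)/(4 - 204) = 1/673013250 + 425/(-200) = 1/673013250 + 425*(-1/200) = 1/673013250 - 17/8 = -5720612621/2692053000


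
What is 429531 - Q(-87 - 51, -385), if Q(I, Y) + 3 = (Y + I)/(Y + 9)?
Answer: 161504261/376 ≈ 4.2953e+5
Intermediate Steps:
Q(I, Y) = -3 + (I + Y)/(9 + Y) (Q(I, Y) = -3 + (Y + I)/(Y + 9) = -3 + (I + Y)/(9 + Y))
429531 - Q(-87 - 51, -385) = 429531 - (-27 + (-87 - 51) - 2*(-385))/(9 - 385) = 429531 - (-27 - 138 + 770)/(-376) = 429531 - (-1)*605/376 = 429531 - 1*(-605/376) = 429531 + 605/376 = 161504261/376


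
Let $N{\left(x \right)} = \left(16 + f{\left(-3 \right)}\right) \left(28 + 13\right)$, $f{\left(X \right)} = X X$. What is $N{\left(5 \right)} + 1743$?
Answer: $2768$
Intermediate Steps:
$f{\left(X \right)} = X^{2}$
$N{\left(x \right)} = 1025$ ($N{\left(x \right)} = \left(16 + \left(-3\right)^{2}\right) \left(28 + 13\right) = \left(16 + 9\right) 41 = 25 \cdot 41 = 1025$)
$N{\left(5 \right)} + 1743 = 1025 + 1743 = 2768$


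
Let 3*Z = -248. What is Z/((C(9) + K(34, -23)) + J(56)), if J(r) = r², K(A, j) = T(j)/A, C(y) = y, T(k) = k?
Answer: -8432/320721 ≈ -0.026291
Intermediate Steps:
K(A, j) = j/A
Z = -248/3 (Z = (⅓)*(-248) = -248/3 ≈ -82.667)
Z/((C(9) + K(34, -23)) + J(56)) = -248/(3*((9 - 23/34) + 56²)) = -248/(3*((9 - 23*1/34) + 3136)) = -248/(3*((9 - 23/34) + 3136)) = -248/(3*(283/34 + 3136)) = -248/(3*106907/34) = -248/3*34/106907 = -8432/320721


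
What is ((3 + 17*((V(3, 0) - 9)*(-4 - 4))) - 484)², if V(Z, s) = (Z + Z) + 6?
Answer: 790321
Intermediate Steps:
V(Z, s) = 6 + 2*Z (V(Z, s) = 2*Z + 6 = 6 + 2*Z)
((3 + 17*((V(3, 0) - 9)*(-4 - 4))) - 484)² = ((3 + 17*(((6 + 2*3) - 9)*(-4 - 4))) - 484)² = ((3 + 17*(((6 + 6) - 9)*(-8))) - 484)² = ((3 + 17*((12 - 9)*(-8))) - 484)² = ((3 + 17*(3*(-8))) - 484)² = ((3 + 17*(-24)) - 484)² = ((3 - 408) - 484)² = (-405 - 484)² = (-889)² = 790321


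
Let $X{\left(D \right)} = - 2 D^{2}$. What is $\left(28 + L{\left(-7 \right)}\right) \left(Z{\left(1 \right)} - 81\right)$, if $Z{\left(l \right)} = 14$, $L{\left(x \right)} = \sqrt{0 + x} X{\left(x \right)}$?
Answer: $-1876 + 6566 i \sqrt{7} \approx -1876.0 + 17372.0 i$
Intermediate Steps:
$L{\left(x \right)} = - 2 x^{\frac{5}{2}}$ ($L{\left(x \right)} = \sqrt{0 + x} \left(- 2 x^{2}\right) = \sqrt{x} \left(- 2 x^{2}\right) = - 2 x^{\frac{5}{2}}$)
$\left(28 + L{\left(-7 \right)}\right) \left(Z{\left(1 \right)} - 81\right) = \left(28 - 2 \left(-7\right)^{\frac{5}{2}}\right) \left(14 - 81\right) = \left(28 - 2 \cdot 49 i \sqrt{7}\right) \left(-67\right) = \left(28 - 98 i \sqrt{7}\right) \left(-67\right) = -1876 + 6566 i \sqrt{7}$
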